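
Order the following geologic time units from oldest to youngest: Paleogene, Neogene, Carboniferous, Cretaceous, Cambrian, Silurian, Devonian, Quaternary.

Era membership (oldest first within each) — Paleozoic: Cambrian, Silurian, Devonian, Carboniferous; Mesozoic: Cretaceous; Cenozoic: Paleogene, Neogene, Quaternary. Paleozoic precedes Mesozoic, which precedes Cenozoic. Concatenating the groups in that era order gives oldest to youngest directly.

Cambrian → Silurian → Devonian → Carboniferous → Cretaceous → Paleogene → Neogene → Quaternary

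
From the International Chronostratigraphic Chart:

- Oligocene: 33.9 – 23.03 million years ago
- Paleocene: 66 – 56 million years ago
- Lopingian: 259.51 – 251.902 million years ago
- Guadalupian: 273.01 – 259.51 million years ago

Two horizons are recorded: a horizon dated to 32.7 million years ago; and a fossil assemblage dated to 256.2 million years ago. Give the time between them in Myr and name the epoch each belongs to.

Elapsed time: 256.2 − 32.7 = 223.5 Myr.
32.7 Ma lies within 33.9–23.03 Ma: Oligocene.
256.2 Ma lies within 259.51–251.902 Ma: Lopingian.

223.5 million years apart; the first in the Oligocene, the second in the Lopingian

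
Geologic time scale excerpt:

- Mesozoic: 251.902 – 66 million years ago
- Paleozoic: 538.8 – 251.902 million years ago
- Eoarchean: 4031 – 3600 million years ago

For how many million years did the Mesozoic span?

185.902 million years

251.902 − 66 = 185.902 million years.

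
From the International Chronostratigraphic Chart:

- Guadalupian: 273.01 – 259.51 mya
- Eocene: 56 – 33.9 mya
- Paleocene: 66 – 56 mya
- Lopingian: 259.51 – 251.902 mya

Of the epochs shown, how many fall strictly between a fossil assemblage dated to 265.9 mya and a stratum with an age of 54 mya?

265.9 Ma sits inside the Guadalupian (273.01–259.51) and 54 Ma inside the Eocene (56–33.9); neither of those is wholly between the two dates.
The listed epochs lying completely between them are Lopingian, Paleocene — 2 in all.

2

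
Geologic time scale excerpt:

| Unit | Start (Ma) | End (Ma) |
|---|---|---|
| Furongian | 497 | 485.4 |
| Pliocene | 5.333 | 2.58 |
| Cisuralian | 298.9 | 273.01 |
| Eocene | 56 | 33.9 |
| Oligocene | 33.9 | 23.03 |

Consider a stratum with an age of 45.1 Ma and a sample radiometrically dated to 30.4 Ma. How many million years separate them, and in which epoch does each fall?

Elapsed time: 45.1 − 30.4 = 14.7 Myr.
45.1 Ma lies within 56–33.9 Ma: Eocene.
30.4 Ma lies within 33.9–23.03 Ma: Oligocene.

14.7 million years apart; the first in the Eocene, the second in the Oligocene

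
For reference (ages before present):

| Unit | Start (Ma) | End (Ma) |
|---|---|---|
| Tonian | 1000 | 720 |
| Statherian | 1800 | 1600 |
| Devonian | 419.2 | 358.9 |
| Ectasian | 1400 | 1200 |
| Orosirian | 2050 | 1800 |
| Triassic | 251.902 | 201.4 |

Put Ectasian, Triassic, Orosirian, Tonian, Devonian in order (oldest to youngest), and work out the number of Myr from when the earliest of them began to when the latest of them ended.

Start ages (Ma): Orosirian 2050, Ectasian 1400, Tonian 1000, Devonian 419.2, Triassic 251.902.
Ordered oldest to youngest: Orosirian, Ectasian, Tonian, Devonian, Triassic.
Span = 2050 − 201.4 = 1848.6 Myr.

Orosirian → Ectasian → Tonian → Devonian → Triassic; total span 1848.6 Myr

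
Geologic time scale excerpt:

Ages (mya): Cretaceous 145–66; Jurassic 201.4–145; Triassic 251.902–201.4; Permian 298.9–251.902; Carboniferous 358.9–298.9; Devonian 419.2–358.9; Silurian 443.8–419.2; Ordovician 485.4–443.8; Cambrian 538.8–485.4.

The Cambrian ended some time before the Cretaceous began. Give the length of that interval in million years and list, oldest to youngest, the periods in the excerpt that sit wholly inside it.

340.4 million years; Ordovician, Silurian, Devonian, Carboniferous, Permian, Triassic, Jurassic

End of Cambrian = 485.4 Ma; start of Cretaceous = 145 Ma.
Gap = 485.4 − 145 = 340.4 Myr.
Periods wholly inside 485.4–145 Ma: Ordovician (485.4–443.8), Silurian (443.8–419.2), Devonian (419.2–358.9), Carboniferous (358.9–298.9), Permian (298.9–251.902), Triassic (251.902–201.4), Jurassic (201.4–145).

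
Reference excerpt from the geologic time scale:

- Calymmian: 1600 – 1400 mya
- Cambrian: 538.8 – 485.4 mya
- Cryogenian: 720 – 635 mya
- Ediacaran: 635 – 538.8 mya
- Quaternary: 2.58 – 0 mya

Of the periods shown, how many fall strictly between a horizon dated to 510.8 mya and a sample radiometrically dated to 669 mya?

669 Ma sits inside the Cryogenian (720–635) and 510.8 Ma inside the Cambrian (538.8–485.4); neither of those is wholly between the two dates.
The listed periods lying completely between them are Ediacaran — 1 in all.

1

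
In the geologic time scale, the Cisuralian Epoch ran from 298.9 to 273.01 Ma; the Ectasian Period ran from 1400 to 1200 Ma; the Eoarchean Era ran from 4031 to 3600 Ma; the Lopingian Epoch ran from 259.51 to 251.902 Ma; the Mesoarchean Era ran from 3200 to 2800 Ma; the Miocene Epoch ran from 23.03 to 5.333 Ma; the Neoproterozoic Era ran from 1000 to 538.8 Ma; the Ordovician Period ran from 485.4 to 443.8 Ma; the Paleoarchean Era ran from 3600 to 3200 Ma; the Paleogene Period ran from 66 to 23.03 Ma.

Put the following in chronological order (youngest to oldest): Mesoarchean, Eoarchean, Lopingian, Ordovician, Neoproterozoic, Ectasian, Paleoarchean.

Read off each span (Ma): Mesoarchean 3200–2800; Eoarchean 4031–3600; Lopingian 259.51–251.902; Ordovician 485.4–443.8; Neoproterozoic 1000–538.8; Ectasian 1400–1200; Paleoarchean 3600–3200.
Larger Ma is older, so oldest→youngest is Eoarchean, Paleoarchean, Mesoarchean, Ectasian, Neoproterozoic, Ordovician, Lopingian; reverse it for youngest→oldest.

Lopingian, then Ordovician, then Neoproterozoic, then Ectasian, then Mesoarchean, then Paleoarchean, then Eoarchean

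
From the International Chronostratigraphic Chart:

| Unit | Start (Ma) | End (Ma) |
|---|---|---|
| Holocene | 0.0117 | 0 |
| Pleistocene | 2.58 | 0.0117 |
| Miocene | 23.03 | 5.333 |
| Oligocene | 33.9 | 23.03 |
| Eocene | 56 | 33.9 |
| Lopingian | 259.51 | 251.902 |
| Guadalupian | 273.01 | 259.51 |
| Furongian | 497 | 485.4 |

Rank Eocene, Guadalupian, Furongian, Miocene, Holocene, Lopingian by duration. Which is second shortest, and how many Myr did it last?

Durations: Eocene 22.1; Guadalupian 13.5; Furongian 11.6; Miocene 17.697; Holocene 0.0117; Lopingian 7.608 Myr.
Sorted shortest-first: Holocene (0.0117), Lopingian (7.608), Furongian (11.6), Guadalupian (13.5), Miocene (17.697), Eocene (22.1).
The second shortest is Lopingian at 7.608 Myr.

Lopingian, 7.608 million years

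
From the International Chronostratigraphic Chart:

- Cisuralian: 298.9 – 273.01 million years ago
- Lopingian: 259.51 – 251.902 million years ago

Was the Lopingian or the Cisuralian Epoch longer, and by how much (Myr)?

Lopingian: 259.51 − 251.902 = 7.608 Myr.
Cisuralian: 298.9 − 273.01 = 25.89 Myr.
Difference: 25.89 − 7.608 = 18.282 Myr, so the Cisuralian was longer.

Cisuralian, by 18.282 million years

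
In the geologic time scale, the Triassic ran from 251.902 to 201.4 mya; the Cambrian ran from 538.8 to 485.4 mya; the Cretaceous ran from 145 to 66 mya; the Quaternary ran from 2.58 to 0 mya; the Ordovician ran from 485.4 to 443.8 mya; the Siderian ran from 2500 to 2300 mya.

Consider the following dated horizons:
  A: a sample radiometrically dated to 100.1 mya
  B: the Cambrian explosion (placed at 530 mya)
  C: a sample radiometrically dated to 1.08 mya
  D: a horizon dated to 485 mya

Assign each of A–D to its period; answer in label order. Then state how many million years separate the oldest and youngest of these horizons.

A — Cretaceous; B — Cambrian; C — Quaternary; D — Ordovician; span 528.92 million years

Match each age against the start–end ranges in the excerpt: A = 100.1 Ma → Cretaceous (145–66); B = 530 Ma → Cambrian (538.8–485.4); C = 1.08 Ma → Quaternary (2.58–0); D = 485 Ma → Ordovician (485.4–443.8).
The largest age is 530 Ma and the smallest is 1.08 Ma; their difference is 528.92 Myr.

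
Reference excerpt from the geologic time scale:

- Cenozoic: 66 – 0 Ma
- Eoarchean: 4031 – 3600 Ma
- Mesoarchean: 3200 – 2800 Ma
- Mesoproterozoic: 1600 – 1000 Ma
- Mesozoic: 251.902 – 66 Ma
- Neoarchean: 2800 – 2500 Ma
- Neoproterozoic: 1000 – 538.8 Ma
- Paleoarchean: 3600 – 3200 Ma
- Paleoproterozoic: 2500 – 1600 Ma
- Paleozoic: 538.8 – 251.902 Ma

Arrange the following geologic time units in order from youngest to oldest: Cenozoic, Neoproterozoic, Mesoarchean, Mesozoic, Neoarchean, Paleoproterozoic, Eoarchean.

The oldest of these is Eoarchean (starts 4031 Ma) and the youngest is Cenozoic (ends 0 Ma).
In between, by decreasing start age: Mesoarchean (3200), Neoarchean (2800), Paleoproterozoic (2500), Neoproterozoic (1000), Mesozoic (251.902).
Listing youngest first means reversing that sequence.

Cenozoic, Mesozoic, Neoproterozoic, Paleoproterozoic, Neoarchean, Mesoarchean, Eoarchean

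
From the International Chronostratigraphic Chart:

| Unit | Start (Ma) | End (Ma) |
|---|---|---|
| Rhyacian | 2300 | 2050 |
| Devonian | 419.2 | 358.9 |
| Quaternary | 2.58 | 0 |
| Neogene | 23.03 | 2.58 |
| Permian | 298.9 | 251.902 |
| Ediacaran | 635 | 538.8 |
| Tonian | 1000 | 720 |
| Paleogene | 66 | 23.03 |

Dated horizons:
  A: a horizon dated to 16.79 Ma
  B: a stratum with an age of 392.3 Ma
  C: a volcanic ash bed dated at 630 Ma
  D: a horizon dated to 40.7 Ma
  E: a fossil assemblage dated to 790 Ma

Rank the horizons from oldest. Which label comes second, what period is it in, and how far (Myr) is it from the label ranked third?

C, in the Ediacaran; 237.7 million years to B

Sorted oldest-first by Ma: E (790), C (630), B (392.3), D (40.7), A (16.79).
The second oldest is C at 630 Ma, which lies in 635–538.8 Ma: the Ediacaran.
The third oldest is B at 392.3 Ma; separation = |630 − 392.3| = 237.7 Myr.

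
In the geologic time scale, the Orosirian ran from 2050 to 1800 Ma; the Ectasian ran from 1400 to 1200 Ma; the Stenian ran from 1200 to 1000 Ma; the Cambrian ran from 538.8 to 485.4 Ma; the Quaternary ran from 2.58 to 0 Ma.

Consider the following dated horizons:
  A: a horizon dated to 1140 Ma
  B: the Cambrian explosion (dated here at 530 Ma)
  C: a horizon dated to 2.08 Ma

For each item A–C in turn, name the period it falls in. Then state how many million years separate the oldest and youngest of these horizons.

A: 1140 Ma lies in 1200–1000 Ma, so Stenian.
B: 530 Ma lies in 538.8–485.4 Ma, so Cambrian.
C: 2.08 Ma lies in 2.58–0 Ma, so Quaternary.
Oldest = 1140 Ma, youngest = 2.08 Ma → span 1137.92 Myr.

A — Stenian; B — Cambrian; C — Quaternary; span 1137.92 million years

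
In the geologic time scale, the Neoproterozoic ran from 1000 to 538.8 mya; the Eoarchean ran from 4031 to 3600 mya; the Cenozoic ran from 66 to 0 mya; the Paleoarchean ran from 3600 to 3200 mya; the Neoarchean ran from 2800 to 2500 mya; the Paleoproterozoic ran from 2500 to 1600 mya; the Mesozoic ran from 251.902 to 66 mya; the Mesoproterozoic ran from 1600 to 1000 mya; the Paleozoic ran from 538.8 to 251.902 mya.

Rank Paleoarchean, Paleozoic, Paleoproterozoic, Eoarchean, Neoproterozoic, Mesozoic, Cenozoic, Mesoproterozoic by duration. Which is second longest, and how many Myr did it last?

Start − end for each: Paleoarchean 3600 − 3200 = 400; Paleozoic 538.8 − 251.902 = 286.898; Paleoproterozoic 2500 − 1600 = 900; Eoarchean 4031 − 3600 = 431; Neoproterozoic 1000 − 538.8 = 461.2; Mesozoic 251.902 − 66 = 185.902; Cenozoic 66 − 0 = 66; Mesoproterozoic 1600 − 1000 = 600.
Ranking these from longest: Paleoproterozoic > Mesoproterozoic > Neoproterozoic > Eoarchean > Paleoarchean > Paleozoic > Mesozoic > Cenozoic.
Position 2 in that ranking is Mesoproterozoic, which lasted 600 Myr.

Mesoproterozoic, 600 million years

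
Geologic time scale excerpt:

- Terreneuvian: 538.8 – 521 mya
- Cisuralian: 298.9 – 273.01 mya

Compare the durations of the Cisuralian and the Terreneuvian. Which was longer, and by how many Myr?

Cisuralian: 298.9 − 273.01 = 25.89 Myr.
Terreneuvian: 538.8 − 521 = 17.8 Myr.
Difference: 25.89 − 17.8 = 8.09 Myr, so the Cisuralian was longer.

Cisuralian, by 8.09 million years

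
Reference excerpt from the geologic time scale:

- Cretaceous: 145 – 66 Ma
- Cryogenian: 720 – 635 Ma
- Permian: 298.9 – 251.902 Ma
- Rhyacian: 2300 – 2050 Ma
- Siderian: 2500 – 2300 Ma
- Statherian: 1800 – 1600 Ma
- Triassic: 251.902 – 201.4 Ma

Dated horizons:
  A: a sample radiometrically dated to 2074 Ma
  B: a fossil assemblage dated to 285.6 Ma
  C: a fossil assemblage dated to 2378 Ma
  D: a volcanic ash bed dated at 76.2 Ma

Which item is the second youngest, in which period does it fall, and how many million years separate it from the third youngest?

Smaller Ma means younger, so youngest first: D 76.2 < B 285.6 < A 2074 < C 2378.
Counting 2 along gives B (285.6 Ma); the excerpt puts that inside the Permian, 298.9–251.902 Ma.
Next in line is A (2074 Ma), and 2074 − 285.6 = 1788.4 Myr.

B, in the Permian; 1788.4 million years to A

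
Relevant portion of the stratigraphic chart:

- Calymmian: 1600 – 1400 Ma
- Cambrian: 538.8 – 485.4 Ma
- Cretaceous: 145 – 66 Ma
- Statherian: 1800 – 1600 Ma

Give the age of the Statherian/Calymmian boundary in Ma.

The Statherian ends and the Calymmian begins at 1600 Ma.

1600 Ma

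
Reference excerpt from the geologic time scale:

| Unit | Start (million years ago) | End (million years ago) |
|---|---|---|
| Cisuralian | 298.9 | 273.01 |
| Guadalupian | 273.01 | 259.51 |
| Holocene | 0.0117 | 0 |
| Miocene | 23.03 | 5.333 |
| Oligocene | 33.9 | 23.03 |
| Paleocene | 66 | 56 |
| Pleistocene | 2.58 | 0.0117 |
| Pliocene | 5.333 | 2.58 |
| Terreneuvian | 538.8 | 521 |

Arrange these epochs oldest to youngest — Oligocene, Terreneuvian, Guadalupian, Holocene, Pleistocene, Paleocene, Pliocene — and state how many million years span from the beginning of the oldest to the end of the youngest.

Start ages (Ma): Terreneuvian 538.8, Guadalupian 273.01, Paleocene 66, Oligocene 33.9, Pliocene 5.333, Pleistocene 2.58, Holocene 0.0117.
Ordered oldest to youngest: Terreneuvian, Guadalupian, Paleocene, Oligocene, Pliocene, Pleistocene, Holocene.
Span = 538.8 − 0 = 538.8 Myr.

Terreneuvian, Guadalupian, Paleocene, Oligocene, Pliocene, Pleistocene, Holocene; total span 538.8 Myr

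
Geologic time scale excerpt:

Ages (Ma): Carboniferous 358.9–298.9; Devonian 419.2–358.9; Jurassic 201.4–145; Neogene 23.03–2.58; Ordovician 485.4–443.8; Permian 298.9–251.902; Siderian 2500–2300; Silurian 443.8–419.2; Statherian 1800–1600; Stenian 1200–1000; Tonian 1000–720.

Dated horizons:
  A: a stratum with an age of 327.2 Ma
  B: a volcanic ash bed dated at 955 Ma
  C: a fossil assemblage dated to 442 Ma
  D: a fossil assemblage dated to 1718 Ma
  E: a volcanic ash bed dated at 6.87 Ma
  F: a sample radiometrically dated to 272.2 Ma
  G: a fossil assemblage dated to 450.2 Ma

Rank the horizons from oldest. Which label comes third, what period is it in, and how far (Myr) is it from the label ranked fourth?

G, in the Ordovician; 8.2 million years to C

Sorted oldest-first by Ma: D (1718), B (955), G (450.2), C (442), A (327.2), F (272.2), E (6.87).
The third oldest is G at 450.2 Ma, which lies in 485.4–443.8 Ma: the Ordovician.
The fourth oldest is C at 442 Ma; separation = |450.2 − 442| = 8.2 Myr.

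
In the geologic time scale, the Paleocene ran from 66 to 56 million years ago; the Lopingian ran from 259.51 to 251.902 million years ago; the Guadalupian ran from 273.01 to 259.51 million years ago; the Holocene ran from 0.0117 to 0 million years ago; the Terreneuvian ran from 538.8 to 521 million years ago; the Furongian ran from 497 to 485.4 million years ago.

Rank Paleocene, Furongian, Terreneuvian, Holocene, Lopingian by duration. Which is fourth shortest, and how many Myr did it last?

Start − end for each: Paleocene 66 − 56 = 10; Furongian 497 − 485.4 = 11.6; Terreneuvian 538.8 − 521 = 17.8; Holocene 0.0117 − 0 = 0.0117; Lopingian 259.51 − 251.902 = 7.608.
Ranking these from shortest: Holocene < Lopingian < Paleocene < Furongian < Terreneuvian.
Position 4 in that ranking is Furongian, which lasted 11.6 Myr.

Furongian, 11.6 million years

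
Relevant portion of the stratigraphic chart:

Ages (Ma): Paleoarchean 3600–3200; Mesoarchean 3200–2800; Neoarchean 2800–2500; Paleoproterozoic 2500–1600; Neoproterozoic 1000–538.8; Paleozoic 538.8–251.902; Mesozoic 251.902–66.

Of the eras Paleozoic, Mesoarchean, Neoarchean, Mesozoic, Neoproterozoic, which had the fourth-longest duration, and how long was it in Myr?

Paleozoic, 286.898 million years

Start − end for each: Paleozoic 538.8 − 251.902 = 286.898; Mesoarchean 3200 − 2800 = 400; Neoarchean 2800 − 2500 = 300; Mesozoic 251.902 − 66 = 185.902; Neoproterozoic 1000 − 538.8 = 461.2.
Ranking these from longest: Neoproterozoic > Mesoarchean > Neoarchean > Paleozoic > Mesozoic.
Position 4 in that ranking is Paleozoic, which lasted 286.898 Myr.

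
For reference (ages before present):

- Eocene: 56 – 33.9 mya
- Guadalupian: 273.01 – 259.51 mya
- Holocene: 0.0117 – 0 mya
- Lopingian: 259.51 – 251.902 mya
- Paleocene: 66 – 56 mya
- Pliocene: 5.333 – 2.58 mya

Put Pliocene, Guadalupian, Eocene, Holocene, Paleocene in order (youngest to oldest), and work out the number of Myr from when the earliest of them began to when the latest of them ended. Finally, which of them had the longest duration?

Holocene, Pliocene, Eocene, Paleocene, Guadalupian; total span 273.01 Myr; longest is Eocene

Start ages (Ma): Guadalupian 273.01, Paleocene 66, Eocene 56, Pliocene 5.333, Holocene 0.0117.
Ordered youngest to oldest: Holocene, Pliocene, Eocene, Paleocene, Guadalupian.
Span = 273.01 − 0 = 273.01 Myr.
Durations: Eocene 22.1, Holocene 0.0117, Guadalupian 13.5, Pliocene 2.753, Paleocene 10 → longest is Eocene (22.1 Myr).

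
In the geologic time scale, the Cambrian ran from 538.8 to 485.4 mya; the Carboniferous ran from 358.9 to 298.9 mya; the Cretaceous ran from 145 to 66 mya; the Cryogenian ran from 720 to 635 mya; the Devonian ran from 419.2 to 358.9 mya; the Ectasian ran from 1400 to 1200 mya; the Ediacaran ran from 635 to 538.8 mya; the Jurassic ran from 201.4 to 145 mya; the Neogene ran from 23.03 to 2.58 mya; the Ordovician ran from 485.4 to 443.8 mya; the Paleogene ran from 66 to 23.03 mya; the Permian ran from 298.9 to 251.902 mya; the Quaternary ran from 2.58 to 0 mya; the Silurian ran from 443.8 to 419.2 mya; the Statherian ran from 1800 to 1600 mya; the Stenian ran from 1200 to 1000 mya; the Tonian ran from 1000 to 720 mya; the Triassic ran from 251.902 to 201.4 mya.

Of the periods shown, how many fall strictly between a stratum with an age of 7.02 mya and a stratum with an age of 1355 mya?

The older date is 1355 Ma and the younger is 7.02 Ma.
Periods with start < 1355 and end > 7.02 Ma: Stenian (1200–1000), Tonian (1000–720), Cryogenian (720–635), Ediacaran (635–538.8), Cambrian (538.8–485.4), Ordovician (485.4–443.8), Silurian (443.8–419.2), Devonian (419.2–358.9), Carboniferous (358.9–298.9), Permian (298.9–251.902), Triassic (251.902–201.4), Jurassic (201.4–145), Cretaceous (145–66), Paleogene (66–23.03).
That is 14 complete periods.

14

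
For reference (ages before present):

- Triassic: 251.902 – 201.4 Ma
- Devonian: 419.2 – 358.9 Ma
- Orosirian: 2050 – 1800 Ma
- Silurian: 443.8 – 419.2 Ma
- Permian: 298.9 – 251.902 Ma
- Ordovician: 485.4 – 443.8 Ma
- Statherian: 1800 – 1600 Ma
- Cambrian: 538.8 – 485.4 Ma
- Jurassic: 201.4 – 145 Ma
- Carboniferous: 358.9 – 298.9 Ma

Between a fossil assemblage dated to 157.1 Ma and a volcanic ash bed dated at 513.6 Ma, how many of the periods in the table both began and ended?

The older date is 513.6 Ma and the younger is 157.1 Ma.
Periods with start < 513.6 and end > 157.1 Ma: Ordovician (485.4–443.8), Silurian (443.8–419.2), Devonian (419.2–358.9), Carboniferous (358.9–298.9), Permian (298.9–251.902), Triassic (251.902–201.4).
That is 6 complete periods.

6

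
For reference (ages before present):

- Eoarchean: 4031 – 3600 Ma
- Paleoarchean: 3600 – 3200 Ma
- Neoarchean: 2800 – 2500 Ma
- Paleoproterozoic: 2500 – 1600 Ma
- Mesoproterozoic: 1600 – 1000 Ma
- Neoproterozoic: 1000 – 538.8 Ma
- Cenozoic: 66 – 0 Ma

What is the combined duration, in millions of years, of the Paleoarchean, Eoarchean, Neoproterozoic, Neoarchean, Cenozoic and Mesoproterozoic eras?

2258.2 million years

Each duration: Paleoarchean = 400; Eoarchean = 431; Neoproterozoic = 461.2; Neoarchean = 300; Cenozoic = 66; Mesoproterozoic = 600.
Sum: 400 + 431 + 461.2 + 300 + 66 + 600 = 2258.2 Myr.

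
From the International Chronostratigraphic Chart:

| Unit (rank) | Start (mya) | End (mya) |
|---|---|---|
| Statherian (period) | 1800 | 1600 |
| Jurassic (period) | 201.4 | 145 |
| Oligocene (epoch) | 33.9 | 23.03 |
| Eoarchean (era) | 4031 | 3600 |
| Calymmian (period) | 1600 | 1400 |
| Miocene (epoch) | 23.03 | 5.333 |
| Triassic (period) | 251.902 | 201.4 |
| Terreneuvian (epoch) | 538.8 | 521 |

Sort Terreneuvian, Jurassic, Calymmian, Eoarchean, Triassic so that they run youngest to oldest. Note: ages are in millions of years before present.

Read off each span (Ma): Terreneuvian 538.8–521; Jurassic 201.4–145; Calymmian 1600–1400; Eoarchean 4031–3600; Triassic 251.902–201.4.
Larger Ma is older, so oldest→youngest is Eoarchean, Calymmian, Terreneuvian, Triassic, Jurassic; reverse it for youngest→oldest.

Jurassic, then Triassic, then Terreneuvian, then Calymmian, then Eoarchean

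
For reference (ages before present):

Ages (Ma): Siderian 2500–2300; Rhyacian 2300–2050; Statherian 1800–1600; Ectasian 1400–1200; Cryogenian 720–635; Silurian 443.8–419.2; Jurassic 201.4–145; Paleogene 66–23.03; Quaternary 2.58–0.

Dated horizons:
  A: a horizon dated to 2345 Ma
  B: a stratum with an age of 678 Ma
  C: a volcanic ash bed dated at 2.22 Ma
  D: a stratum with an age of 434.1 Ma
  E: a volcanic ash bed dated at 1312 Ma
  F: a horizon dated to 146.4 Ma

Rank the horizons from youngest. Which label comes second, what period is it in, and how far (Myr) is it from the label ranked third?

F, in the Jurassic; 287.7 million years to D

Smaller Ma means younger, so youngest first: C 2.22 < F 146.4 < D 434.1 < B 678 < E 1312 < A 2345.
Counting 2 along gives F (146.4 Ma); the excerpt puts that inside the Jurassic, 201.4–145 Ma.
Next in line is D (434.1 Ma), and 434.1 − 146.4 = 287.7 Myr.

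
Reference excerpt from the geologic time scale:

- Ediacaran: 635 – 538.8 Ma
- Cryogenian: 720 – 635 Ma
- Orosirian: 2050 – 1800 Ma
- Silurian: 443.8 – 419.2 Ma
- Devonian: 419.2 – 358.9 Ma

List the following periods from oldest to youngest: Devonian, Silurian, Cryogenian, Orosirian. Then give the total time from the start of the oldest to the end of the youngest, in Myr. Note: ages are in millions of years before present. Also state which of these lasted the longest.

Orosirian → Cryogenian → Silurian → Devonian; total span 1691.1 Myr; longest is Orosirian

Start ages (Ma): Orosirian 2050, Cryogenian 720, Silurian 443.8, Devonian 419.2.
Ordered oldest to youngest: Orosirian, Cryogenian, Silurian, Devonian.
Span = 2050 − 358.9 = 1691.1 Myr.
Durations: Orosirian 250, Devonian 60.3, Silurian 24.6, Cryogenian 85 → longest is Orosirian (250 Myr).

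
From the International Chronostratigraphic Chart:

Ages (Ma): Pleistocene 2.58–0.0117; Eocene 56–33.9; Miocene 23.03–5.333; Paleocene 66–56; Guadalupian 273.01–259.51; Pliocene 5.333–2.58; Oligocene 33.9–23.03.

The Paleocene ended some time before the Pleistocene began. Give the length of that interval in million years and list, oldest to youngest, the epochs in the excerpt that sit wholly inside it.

End of Paleocene = 56 Ma; start of Pleistocene = 2.58 Ma.
Gap = 56 − 2.58 = 53.42 Myr.
Epochs wholly inside 56–2.58 Ma: Eocene (56–33.9), Oligocene (33.9–23.03), Miocene (23.03–5.333), Pliocene (5.333–2.58).

53.42 million years; Eocene, Oligocene, Miocene, Pliocene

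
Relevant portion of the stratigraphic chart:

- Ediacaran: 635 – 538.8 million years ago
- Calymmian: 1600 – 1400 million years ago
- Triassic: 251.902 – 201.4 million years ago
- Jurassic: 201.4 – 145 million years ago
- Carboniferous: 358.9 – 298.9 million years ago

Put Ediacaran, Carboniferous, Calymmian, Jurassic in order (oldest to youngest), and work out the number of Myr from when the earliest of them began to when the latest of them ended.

Calymmian, Ediacaran, Carboniferous, Jurassic; total span 1455 Myr

From the excerpt: Ediacaran 635–538.8; Carboniferous 358.9–298.9; Calymmian 1600–1400; Jurassic 201.4–145 (Ma).
Larger Ma is earlier, so the oldest is Calymmian and the youngest is Jurassic; oldest to youngest: Calymmian, Ediacaran, Carboniferous, Jurassic.
Oldest start 1600 minus youngest end 145 gives 1455 Myr overall.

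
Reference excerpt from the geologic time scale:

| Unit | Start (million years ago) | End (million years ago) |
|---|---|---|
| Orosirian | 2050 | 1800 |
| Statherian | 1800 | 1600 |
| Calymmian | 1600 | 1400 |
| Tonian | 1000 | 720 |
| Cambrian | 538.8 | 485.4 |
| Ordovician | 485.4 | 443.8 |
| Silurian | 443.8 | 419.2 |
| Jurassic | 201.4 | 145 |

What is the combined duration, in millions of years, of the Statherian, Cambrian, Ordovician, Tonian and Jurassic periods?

Duration is start − end for each: (1800 − 1600) + (538.8 − 485.4) + (485.4 − 443.8) + (1000 − 720) + (201.4 − 145).
That is 200 + 53.4 + 41.6 + 280 + 56.4, which totals 631.4 million years.

631.4 million years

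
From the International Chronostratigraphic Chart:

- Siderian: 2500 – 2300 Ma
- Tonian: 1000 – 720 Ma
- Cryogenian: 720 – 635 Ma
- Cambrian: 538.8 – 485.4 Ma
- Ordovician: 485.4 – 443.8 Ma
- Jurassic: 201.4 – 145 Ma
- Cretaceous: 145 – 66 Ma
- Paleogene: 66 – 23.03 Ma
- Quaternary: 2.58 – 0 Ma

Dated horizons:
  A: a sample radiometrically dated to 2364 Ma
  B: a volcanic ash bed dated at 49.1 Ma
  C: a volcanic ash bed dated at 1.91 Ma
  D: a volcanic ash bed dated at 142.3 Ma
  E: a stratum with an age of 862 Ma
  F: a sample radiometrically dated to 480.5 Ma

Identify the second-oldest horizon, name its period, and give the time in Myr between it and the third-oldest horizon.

E, in the Tonian; 381.5 million years to F

Larger Ma means older, so oldest first: A 2364 > E 862 > F 480.5 > D 142.3 > B 49.1 > C 1.91.
Counting 2 along gives E (862 Ma); the excerpt puts that inside the Tonian, 1000–720 Ma.
Next in line is F (480.5 Ma), and 862 − 480.5 = 381.5 Myr.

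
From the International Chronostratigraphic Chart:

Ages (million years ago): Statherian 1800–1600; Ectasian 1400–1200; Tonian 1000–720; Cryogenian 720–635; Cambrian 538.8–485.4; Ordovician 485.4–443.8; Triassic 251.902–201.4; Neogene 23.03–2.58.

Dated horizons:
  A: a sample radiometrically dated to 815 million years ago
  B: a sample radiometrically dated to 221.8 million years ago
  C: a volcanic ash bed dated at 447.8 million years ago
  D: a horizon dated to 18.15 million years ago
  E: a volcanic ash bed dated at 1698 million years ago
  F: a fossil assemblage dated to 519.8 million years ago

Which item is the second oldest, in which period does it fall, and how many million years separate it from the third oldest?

Sorted oldest-first by Ma: E (1698), A (815), F (519.8), C (447.8), B (221.8), D (18.15).
The second oldest is A at 815 Ma, which lies in 1000–720 Ma: the Tonian.
The third oldest is F at 519.8 Ma; separation = |815 − 519.8| = 295.2 Myr.

A, in the Tonian; 295.2 million years to F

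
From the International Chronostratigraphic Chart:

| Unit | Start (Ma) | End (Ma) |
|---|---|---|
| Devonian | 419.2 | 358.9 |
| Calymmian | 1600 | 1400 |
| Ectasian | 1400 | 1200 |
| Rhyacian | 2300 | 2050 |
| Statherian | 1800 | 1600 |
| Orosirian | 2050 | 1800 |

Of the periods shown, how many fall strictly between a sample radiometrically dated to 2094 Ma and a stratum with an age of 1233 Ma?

3

2094 Ma sits inside the Rhyacian (2300–2050) and 1233 Ma inside the Ectasian (1400–1200); neither of those is wholly between the two dates.
The listed periods lying completely between them are Orosirian, Statherian, Calymmian — 3 in all.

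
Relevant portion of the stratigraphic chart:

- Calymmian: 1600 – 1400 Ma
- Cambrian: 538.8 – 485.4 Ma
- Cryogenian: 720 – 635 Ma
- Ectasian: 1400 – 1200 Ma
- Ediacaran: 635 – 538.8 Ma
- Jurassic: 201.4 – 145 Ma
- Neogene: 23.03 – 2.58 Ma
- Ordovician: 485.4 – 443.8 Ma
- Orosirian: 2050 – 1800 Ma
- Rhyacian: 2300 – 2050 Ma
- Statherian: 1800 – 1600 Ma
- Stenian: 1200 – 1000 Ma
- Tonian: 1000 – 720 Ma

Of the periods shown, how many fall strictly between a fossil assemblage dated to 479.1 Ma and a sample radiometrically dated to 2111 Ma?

9

The older date is 2111 Ma and the younger is 479.1 Ma.
Periods with start < 2111 and end > 479.1 Ma: Orosirian (2050–1800), Statherian (1800–1600), Calymmian (1600–1400), Ectasian (1400–1200), Stenian (1200–1000), Tonian (1000–720), Cryogenian (720–635), Ediacaran (635–538.8), Cambrian (538.8–485.4).
That is 9 complete periods.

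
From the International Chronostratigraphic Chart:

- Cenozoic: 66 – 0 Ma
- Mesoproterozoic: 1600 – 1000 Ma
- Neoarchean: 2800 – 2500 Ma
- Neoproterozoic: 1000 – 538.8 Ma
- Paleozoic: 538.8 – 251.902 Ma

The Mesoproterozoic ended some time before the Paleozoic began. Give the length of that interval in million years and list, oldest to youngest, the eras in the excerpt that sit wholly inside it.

461.2 million years; Neoproterozoic

The Mesoproterozoic closes at 1000 Ma and the Paleozoic opens at 538.8 Ma, so the interval is 1000 − 538.8 = 461.2 Myr.
An era fits inside if it starts at or after 1000 Ma and ends at or before 538.8 Ma; oldest first that gives Neoproterozoic.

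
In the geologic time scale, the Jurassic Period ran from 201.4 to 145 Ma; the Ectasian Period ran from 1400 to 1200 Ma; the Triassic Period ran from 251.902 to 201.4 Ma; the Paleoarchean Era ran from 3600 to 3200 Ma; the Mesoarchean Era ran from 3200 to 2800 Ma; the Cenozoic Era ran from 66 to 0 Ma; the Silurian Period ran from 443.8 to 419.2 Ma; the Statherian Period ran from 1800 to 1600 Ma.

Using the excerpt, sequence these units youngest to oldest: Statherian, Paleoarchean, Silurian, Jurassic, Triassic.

The oldest of these is Paleoarchean (starts 3600 Ma) and the youngest is Jurassic (ends 145 Ma).
In between, by decreasing start age: Statherian (1800), Silurian (443.8), Triassic (251.902).
Listing youngest first means reversing that sequence.

Jurassic → Triassic → Silurian → Statherian → Paleoarchean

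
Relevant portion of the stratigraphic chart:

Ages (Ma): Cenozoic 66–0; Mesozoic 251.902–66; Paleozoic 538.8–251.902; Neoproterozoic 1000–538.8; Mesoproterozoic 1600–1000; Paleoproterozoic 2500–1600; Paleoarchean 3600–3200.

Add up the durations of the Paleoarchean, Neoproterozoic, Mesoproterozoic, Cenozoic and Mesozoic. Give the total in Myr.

1713.102 million years

Each duration: Paleoarchean = 400; Neoproterozoic = 461.2; Mesoproterozoic = 600; Cenozoic = 66; Mesozoic = 185.902.
Sum: 400 + 461.2 + 600 + 66 + 185.902 = 1713.102 Myr.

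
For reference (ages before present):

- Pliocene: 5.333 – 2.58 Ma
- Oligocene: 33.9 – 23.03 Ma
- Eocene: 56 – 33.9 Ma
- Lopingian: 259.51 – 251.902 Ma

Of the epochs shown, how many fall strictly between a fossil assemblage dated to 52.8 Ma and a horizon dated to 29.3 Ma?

Checking each listed span, none has both start < 52.8 Ma and end > 29.3 Ma — every epoch straddles one of the two dates or lies outside them — so the count is 0.

0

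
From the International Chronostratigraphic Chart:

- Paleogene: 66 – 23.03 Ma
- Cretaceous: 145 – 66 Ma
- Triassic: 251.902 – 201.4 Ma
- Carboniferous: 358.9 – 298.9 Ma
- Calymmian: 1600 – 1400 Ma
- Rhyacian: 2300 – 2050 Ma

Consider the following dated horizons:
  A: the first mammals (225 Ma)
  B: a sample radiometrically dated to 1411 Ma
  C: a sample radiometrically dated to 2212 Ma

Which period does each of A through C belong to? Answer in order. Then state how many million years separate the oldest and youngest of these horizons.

A — Triassic; B — Calymmian; C — Rhyacian; span 1987 million years

Match each age against the start–end ranges in the excerpt: A = 225 Ma → Triassic (251.902–201.4); B = 1411 Ma → Calymmian (1600–1400); C = 2212 Ma → Rhyacian (2300–2050).
The largest age is 2212 Ma and the smallest is 225 Ma; their difference is 1987 Myr.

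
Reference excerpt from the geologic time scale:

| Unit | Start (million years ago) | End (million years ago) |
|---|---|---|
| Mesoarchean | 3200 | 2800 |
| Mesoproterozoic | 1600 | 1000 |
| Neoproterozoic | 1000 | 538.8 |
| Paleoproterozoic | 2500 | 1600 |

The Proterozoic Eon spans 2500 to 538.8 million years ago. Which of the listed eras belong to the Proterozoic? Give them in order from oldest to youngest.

Paleoproterozoic, Mesoproterozoic, Neoproterozoic

Eras with both bounds inside 2500–538.8 Ma: Paleoproterozoic (2500–1600), Mesoproterozoic (1600–1000), Neoproterozoic (1000–538.8).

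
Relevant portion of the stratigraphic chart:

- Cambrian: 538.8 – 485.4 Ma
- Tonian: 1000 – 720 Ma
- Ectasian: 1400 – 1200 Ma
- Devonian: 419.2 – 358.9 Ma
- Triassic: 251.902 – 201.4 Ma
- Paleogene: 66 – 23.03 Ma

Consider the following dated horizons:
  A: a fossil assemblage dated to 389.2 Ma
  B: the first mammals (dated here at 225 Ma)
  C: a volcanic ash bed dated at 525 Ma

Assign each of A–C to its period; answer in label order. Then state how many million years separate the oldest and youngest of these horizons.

Match each age against the start–end ranges in the excerpt: A = 389.2 Ma → Devonian (419.2–358.9); B = 225 Ma → Triassic (251.902–201.4); C = 525 Ma → Cambrian (538.8–485.4).
The largest age is 525 Ma and the smallest is 225 Ma; their difference is 300 Myr.

A — Devonian; B — Triassic; C — Cambrian; span 300 million years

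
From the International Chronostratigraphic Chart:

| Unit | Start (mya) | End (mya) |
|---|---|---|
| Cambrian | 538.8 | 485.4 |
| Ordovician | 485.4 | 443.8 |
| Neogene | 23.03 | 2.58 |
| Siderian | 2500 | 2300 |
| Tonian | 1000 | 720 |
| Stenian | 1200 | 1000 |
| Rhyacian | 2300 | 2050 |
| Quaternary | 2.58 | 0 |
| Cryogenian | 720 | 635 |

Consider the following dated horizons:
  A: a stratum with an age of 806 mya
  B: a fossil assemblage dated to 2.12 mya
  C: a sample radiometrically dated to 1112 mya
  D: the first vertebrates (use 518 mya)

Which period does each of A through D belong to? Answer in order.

A — Tonian; B — Quaternary; C — Stenian; D — Cambrian

Match each age against the start–end ranges in the excerpt: A = 806 Ma → Tonian (1000–720); B = 2.12 Ma → Quaternary (2.58–0); C = 1112 Ma → Stenian (1200–1000); D = 518 Ma → Cambrian (538.8–485.4).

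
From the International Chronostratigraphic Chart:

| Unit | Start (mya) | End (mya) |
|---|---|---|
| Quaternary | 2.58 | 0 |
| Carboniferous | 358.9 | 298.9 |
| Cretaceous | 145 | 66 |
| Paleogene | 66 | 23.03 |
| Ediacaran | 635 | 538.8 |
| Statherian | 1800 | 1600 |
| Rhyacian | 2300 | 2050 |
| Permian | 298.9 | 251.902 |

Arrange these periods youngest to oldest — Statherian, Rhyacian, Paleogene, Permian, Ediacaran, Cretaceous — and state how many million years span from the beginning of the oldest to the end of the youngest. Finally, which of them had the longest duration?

Start ages (Ma): Rhyacian 2300, Statherian 1800, Ediacaran 635, Permian 298.9, Cretaceous 145, Paleogene 66.
Ordered youngest to oldest: Paleogene, Cretaceous, Permian, Ediacaran, Statherian, Rhyacian.
Span = 2300 − 23.03 = 2276.97 Myr.
Durations: Ediacaran 96.2, Paleogene 42.97, Rhyacian 250, Permian 46.998, Cretaceous 79, Statherian 200 → longest is Rhyacian (250 Myr).

Paleogene, Cretaceous, Permian, Ediacaran, Statherian, Rhyacian; total span 2276.97 Myr; longest is Rhyacian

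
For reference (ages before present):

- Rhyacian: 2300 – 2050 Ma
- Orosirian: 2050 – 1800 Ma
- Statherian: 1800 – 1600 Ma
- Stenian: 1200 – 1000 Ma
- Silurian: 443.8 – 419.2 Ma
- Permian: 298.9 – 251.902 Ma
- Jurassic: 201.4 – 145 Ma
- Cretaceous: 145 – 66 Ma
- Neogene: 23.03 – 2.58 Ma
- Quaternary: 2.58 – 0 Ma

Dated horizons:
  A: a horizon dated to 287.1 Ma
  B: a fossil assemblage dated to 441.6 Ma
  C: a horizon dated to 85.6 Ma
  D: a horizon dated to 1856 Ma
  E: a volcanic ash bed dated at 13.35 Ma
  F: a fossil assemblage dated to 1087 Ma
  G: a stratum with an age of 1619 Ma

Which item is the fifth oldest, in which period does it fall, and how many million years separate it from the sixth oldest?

Sorted oldest-first by Ma: D (1856), G (1619), F (1087), B (441.6), A (287.1), C (85.6), E (13.35).
The fifth oldest is A at 287.1 Ma, which lies in 298.9–251.902 Ma: the Permian.
The sixth oldest is C at 85.6 Ma; separation = |287.1 − 85.6| = 201.5 Myr.

A, in the Permian; 201.5 million years to C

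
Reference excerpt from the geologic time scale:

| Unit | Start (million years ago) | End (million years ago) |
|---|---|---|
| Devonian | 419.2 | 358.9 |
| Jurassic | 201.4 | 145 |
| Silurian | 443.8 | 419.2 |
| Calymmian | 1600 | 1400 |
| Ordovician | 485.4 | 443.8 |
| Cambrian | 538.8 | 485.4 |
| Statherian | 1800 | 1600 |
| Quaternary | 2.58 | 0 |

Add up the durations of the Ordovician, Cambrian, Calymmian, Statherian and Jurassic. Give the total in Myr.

Duration is start − end for each: (485.4 − 443.8) + (538.8 − 485.4) + (1600 − 1400) + (1800 − 1600) + (201.4 − 145).
That is 41.6 + 53.4 + 200 + 200 + 56.4, which totals 551.4 million years.

551.4 million years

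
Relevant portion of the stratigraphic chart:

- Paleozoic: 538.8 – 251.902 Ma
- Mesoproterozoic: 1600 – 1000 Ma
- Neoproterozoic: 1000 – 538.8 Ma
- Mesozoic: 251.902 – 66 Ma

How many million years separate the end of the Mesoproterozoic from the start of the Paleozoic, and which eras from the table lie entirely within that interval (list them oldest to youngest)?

461.2 million years; Neoproterozoic

End of Mesoproterozoic = 1000 Ma; start of Paleozoic = 538.8 Ma.
Gap = 1000 − 538.8 = 461.2 Myr.
Eras wholly inside 1000–538.8 Ma: Neoproterozoic (1000–538.8).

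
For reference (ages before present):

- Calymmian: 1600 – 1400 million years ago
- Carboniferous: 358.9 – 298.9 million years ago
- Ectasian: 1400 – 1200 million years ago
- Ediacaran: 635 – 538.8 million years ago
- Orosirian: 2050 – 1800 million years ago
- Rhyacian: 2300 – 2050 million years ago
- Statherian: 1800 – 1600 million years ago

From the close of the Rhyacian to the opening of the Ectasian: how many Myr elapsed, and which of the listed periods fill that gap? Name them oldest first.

650 million years; Orosirian, Statherian, Calymmian

The Rhyacian closes at 2050 Ma and the Ectasian opens at 1400 Ma, so the interval is 2050 − 1400 = 650 Myr.
A period fits inside if it starts at or after 2050 Ma and ends at or before 1400 Ma; oldest first that gives Orosirian, Statherian, Calymmian.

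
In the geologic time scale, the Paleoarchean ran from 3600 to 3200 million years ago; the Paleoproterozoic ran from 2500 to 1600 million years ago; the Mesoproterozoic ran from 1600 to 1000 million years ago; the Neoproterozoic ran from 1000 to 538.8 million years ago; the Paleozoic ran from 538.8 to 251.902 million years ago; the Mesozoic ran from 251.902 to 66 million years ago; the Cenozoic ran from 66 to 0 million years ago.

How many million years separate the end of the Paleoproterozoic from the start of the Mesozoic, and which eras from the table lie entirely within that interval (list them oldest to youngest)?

End of Paleoproterozoic = 1600 Ma; start of Mesozoic = 251.902 Ma.
Gap = 1600 − 251.902 = 1348.098 Myr.
Eras wholly inside 1600–251.902 Ma: Mesoproterozoic (1600–1000), Neoproterozoic (1000–538.8), Paleozoic (538.8–251.902).

1348.098 million years; Mesoproterozoic, Neoproterozoic, Paleozoic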